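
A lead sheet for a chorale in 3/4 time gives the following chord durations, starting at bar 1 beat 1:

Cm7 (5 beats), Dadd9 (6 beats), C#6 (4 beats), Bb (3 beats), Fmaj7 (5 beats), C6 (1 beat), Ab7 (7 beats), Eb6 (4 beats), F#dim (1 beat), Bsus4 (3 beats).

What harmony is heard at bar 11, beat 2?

Beat 2 of bar 11 is beat (11−1)×3 + 2 = 32 overall.
Running totals: Cm7 ends at 5, Dadd9 ends at 11, C#6 ends at 15, Bb ends at 18, Fmaj7 ends at 23, C6 ends at 24, Ab7 ends at 31, Eb6 ends at 35.
Beat 32 falls within Eb6.

Eb6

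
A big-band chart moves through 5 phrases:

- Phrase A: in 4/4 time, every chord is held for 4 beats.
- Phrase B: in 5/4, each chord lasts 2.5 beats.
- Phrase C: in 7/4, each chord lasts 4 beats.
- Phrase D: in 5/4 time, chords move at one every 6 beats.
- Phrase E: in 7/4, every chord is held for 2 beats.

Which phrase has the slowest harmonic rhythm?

A: each chord is 4 beats in 4/4, so 1 per bar.
B: each chord is 2.5 beats in 5/4, so 2 per bar.
C: each chord is 4 beats in 7/4, so 1.75 per bar.
D: each chord is 6 beats in 5/4, so 5/6 per bar.
E: each chord is 2 beats in 7/4, so 3.5 per bar.
Slowest is D at 5/6 chords/bar.

Phrase D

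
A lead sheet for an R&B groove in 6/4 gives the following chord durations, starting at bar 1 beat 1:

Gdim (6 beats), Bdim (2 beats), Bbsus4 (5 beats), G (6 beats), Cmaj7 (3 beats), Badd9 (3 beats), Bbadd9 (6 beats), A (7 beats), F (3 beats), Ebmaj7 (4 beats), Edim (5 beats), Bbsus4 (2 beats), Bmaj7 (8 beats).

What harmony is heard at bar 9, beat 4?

Bbsus4

Beat 4 of bar 9 is beat (9−1)×6 + 4 = 52 overall.
Running totals: Gdim ends at 6, Bdim ends at 8, Bbsus4 ends at 13, G ends at 19, Cmaj7 ends at 22, Badd9 ends at 25, Bbadd9 ends at 31, A ends at 38, F ends at 41, Ebmaj7 ends at 45, Edim ends at 50, Bbsus4 ends at 52.
Beat 52 falls within Bbsus4.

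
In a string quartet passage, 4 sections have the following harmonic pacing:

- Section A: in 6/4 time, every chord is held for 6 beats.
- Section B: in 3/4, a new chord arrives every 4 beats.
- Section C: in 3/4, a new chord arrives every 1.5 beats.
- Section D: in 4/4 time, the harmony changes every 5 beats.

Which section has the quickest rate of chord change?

A: 6/6 = 1 chord/bar.
B: 3/4 = 0.75 chords/bar.
C: 3/1.5 = 2 chords/bar.
D: 4/5 = 0.8 chords/bar.
Fastest is C at 2 chords/bar.

Section C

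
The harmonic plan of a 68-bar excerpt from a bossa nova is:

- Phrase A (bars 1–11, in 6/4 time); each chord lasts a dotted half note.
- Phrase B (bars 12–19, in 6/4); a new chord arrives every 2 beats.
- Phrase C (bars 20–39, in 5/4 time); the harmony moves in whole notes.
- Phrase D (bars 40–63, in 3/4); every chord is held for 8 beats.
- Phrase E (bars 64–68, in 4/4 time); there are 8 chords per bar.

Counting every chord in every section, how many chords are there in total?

A: 11 bars × 6 beats = 66 beats; 3 beats/chord → 22 chords.
B: 8 bars × 6 beats = 48 beats; 2 beats/chord → 24 chords.
C: 20 bars × 5 beats = 100 beats; 4 beats/chord → 25 chords.
D: 24 bars × 3 beats = 72 beats; 8 beats/chord → 9 chords.
E: 5 bars × 4 beats = 20 beats; 0.5 beats/chord → 40 chords.
Total: 22 + 24 + 25 + 9 + 40 = 120.

120 chords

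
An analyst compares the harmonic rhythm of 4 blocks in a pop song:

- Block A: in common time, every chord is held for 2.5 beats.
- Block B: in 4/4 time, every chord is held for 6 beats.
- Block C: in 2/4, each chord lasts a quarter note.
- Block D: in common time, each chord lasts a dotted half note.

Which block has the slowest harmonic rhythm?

A: 4/2.5 = 1.6 chords/bar.
B: 4/6 = 2/3 chords/bar.
C: 2/1 = 2 chords/bar.
D: 4/3 = 4/3 chords/bar.
Slowest is B at 2/3 chords/bar.

Block B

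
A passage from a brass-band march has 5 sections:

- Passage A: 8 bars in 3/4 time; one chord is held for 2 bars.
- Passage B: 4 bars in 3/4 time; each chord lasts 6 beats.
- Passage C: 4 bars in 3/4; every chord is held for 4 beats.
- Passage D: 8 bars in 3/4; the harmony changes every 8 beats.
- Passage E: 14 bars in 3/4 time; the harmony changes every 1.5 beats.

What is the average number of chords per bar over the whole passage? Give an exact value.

20/19 chords per bar

A: 8 × 3 = 24 beats ÷ 6 = 4 chords.
B: 4 × 3 = 12 beats ÷ 6 = 2 chords.
C: 4 × 3 = 12 beats ÷ 4 = 3 chords.
D: 8 × 3 = 24 beats ÷ 8 = 3 chords.
E: 14 × 3 = 42 beats ÷ 1.5 = 28 chords.
Overall: 40 chords over 38 bars → 40/38 = 20/19 chords per bar.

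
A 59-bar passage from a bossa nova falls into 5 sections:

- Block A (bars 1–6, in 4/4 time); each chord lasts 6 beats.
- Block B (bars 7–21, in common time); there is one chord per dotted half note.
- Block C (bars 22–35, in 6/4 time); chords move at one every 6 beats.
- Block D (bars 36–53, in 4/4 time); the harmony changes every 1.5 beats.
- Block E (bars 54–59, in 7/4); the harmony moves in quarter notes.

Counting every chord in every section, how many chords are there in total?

A: 6 bars × 4 beats = 24 beats; 6 beats/chord → 4 chords.
B: 15 bars × 4 beats = 60 beats; 3 beats/chord → 20 chords.
C: 14 bars × 6 beats = 84 beats; 6 beats/chord → 14 chords.
D: 18 bars × 4 beats = 72 beats; 1.5 beats/chord → 48 chords.
E: 6 bars × 7 beats = 42 beats; 1 beat/chord → 42 chords.
Total: 4 + 20 + 14 + 48 + 42 = 128.

128 chords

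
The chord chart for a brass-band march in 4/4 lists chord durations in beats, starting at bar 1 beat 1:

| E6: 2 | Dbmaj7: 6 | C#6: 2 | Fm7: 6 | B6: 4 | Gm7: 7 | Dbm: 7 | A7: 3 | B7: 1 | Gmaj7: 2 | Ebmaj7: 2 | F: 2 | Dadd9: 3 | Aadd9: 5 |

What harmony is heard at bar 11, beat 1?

Ebmaj7

Beat 1 of bar 11 is beat (11−1)×4 + 1 = 41 overall.
Running totals: E6 ends at 2, Dbmaj7 ends at 8, C#6 ends at 10, Fm7 ends at 16, B6 ends at 20, Gm7 ends at 27, Dbm ends at 34, A7 ends at 37, B7 ends at 38, Gmaj7 ends at 40, Ebmaj7 ends at 42.
Beat 41 falls within Ebmaj7.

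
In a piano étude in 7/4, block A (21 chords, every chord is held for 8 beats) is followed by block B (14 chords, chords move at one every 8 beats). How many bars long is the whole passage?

40 bars

A: 21 × 8 = 168 beats = 24 bars.
B: 14 × 8 = 112 beats = 16 bars.
Total: 24 + 16 = 40 bars.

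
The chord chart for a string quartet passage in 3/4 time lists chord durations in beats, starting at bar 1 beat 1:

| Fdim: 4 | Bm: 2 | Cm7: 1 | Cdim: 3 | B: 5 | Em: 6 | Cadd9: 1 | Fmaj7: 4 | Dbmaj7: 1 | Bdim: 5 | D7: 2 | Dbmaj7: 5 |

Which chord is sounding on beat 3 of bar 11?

D7

Beat 3 of bar 11 is beat (11−1)×3 + 3 = 33 overall.
Running totals: Fdim ends at 4, Bm ends at 6, Cm7 ends at 7, Cdim ends at 10, B ends at 15, Em ends at 21, Cadd9 ends at 22, Fmaj7 ends at 26, Dbmaj7 ends at 27, Bdim ends at 32, D7 ends at 34.
Beat 33 falls within D7.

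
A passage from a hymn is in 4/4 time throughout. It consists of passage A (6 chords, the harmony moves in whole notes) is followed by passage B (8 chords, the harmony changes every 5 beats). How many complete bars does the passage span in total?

A: 6 × 4 = 24 beats = 6 bars.
B: 8 × 5 = 40 beats = 10 bars.
Total: 6 + 10 = 16 bars.

16 bars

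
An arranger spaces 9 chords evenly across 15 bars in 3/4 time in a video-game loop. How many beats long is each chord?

5 beats

15 bars × 3 beats/bar = 45 beats total.
45 beats ÷ 9 chords = 5 beats per chord.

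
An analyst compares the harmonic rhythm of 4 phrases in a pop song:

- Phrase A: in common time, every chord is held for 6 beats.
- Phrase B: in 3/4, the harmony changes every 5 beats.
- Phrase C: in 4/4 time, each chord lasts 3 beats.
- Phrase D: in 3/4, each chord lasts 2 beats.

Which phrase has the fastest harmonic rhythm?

A: each chord is 6 beats in 4/4, so 2/3 per bar.
B: each chord is 5 beats in 3/4, so 0.6 per bar.
C: each chord is 3 beats in 4/4, so 4/3 per bar.
D: each chord is 2 beats in 3/4, so 1.5 per bar.
Fastest is D at 1.5 chords/bar.

Phrase D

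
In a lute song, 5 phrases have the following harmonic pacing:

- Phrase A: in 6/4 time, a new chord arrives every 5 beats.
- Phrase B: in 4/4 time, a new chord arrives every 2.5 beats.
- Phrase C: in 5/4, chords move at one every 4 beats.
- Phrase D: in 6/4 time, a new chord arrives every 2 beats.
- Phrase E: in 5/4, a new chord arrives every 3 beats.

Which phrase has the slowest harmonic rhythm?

Phrase A

A: 6/5 = 1.2 chords/bar.
B: 4/2.5 = 1.6 chords/bar.
C: 5/4 = 1.25 chords/bar.
D: 6/2 = 3 chords/bar.
E: 5/3 = 5/3 chords/bar.
Slowest is A at 1.2 chords/bar.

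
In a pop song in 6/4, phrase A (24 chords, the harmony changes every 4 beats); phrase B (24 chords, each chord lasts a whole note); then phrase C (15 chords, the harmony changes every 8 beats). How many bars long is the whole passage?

A: 24 × 4 = 96 beats = 16 bars.
B: 24 × 4 = 96 beats = 16 bars.
C: 15 × 8 = 120 beats = 20 bars.
Total: 16 + 16 + 20 = 52 bars.

52 bars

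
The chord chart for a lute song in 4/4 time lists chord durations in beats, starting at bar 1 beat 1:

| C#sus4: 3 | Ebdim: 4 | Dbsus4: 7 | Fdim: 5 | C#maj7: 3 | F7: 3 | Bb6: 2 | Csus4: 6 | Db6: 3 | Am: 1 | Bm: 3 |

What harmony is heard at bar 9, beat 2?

Beat 2 of bar 9 is beat (9−1)×4 + 2 = 34 overall.
Running totals: C#sus4 ends at 3, Ebdim ends at 7, Dbsus4 ends at 14, Fdim ends at 19, C#maj7 ends at 22, F7 ends at 25, Bb6 ends at 27, Csus4 ends at 33, Db6 ends at 36.
Beat 34 falls within Db6.

Db6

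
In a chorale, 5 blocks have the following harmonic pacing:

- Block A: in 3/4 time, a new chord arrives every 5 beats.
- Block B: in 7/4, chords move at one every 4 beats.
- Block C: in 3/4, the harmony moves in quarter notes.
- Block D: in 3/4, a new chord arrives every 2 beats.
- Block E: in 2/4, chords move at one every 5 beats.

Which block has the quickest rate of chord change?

Block C

A: each chord is 5 beats in 3/4, so 0.6 per bar.
B: each chord is 4 beats in 7/4, so 1.75 per bar.
C: each chord is 1 beat in 3/4, so 3 per bar.
D: each chord is 2 beats in 3/4, so 1.5 per bar.
E: each chord is 5 beats in 2/4, so 0.4 per bar.
Fastest is C at 3 chords/bar.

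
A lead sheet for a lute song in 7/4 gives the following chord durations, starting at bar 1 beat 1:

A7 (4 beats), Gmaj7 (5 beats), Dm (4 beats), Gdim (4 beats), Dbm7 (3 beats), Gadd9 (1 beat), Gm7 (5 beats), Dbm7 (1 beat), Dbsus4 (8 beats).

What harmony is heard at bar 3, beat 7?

Gadd9

Beat 7 of bar 3 is beat (3−1)×7 + 7 = 21 overall.
Running totals: A7 ends at 4, Gmaj7 ends at 9, Dm ends at 13, Gdim ends at 17, Dbm7 ends at 20, Gadd9 ends at 21.
Beat 21 falls within Gadd9.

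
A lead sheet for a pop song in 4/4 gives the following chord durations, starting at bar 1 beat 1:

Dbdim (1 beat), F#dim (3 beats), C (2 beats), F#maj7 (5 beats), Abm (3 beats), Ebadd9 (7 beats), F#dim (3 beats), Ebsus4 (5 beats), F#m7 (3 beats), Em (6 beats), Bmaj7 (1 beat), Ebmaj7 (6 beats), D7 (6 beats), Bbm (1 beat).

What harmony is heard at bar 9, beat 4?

Beat 4 of bar 9 is beat (9−1)×4 + 4 = 36 overall.
Running totals: Dbdim ends at 1, F#dim ends at 4, C ends at 6, F#maj7 ends at 11, Abm ends at 14, Ebadd9 ends at 21, F#dim ends at 24, Ebsus4 ends at 29, F#m7 ends at 32, Em ends at 38.
Beat 36 falls within Em.

Em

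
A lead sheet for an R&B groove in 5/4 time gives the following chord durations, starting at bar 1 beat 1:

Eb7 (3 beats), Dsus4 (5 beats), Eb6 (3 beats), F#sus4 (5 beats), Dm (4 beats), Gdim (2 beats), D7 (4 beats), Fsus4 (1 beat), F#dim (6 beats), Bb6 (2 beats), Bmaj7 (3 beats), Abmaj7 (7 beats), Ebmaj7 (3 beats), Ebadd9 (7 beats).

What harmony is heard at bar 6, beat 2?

Fsus4

Beat 2 of bar 6 is beat (6−1)×5 + 2 = 27 overall.
Running totals: Eb7 ends at 3, Dsus4 ends at 8, Eb6 ends at 11, F#sus4 ends at 16, Dm ends at 20, Gdim ends at 22, D7 ends at 26, Fsus4 ends at 27.
Beat 27 falls within Fsus4.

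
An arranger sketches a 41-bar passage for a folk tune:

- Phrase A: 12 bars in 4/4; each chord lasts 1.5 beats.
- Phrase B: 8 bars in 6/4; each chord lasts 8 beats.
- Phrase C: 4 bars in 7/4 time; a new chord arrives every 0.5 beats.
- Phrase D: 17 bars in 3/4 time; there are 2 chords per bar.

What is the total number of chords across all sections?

A: 12·4 = 48 beats, 48/1.5 = 32 chords.
B: 8·6 = 48 beats, 48/8 = 6 chords.
C: 4·7 = 28 beats, 28/0.5 = 56 chords.
D: 17·3 = 51 beats, 51/1.5 = 34 chords.
Total: 32 + 6 + 56 + 34 = 128.

128 chords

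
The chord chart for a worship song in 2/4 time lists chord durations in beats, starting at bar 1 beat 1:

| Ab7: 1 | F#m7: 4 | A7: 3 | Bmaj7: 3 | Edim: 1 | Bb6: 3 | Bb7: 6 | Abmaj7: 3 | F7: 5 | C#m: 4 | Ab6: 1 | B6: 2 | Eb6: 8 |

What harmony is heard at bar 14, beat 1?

Beat 1 of bar 14 is beat (14−1)×2 + 1 = 27 overall.
Running totals: Ab7 ends at 1, F#m7 ends at 5, A7 ends at 8, Bmaj7 ends at 11, Edim ends at 12, Bb6 ends at 15, Bb7 ends at 21, Abmaj7 ends at 24, F7 ends at 29.
Beat 27 falls within F7.

F7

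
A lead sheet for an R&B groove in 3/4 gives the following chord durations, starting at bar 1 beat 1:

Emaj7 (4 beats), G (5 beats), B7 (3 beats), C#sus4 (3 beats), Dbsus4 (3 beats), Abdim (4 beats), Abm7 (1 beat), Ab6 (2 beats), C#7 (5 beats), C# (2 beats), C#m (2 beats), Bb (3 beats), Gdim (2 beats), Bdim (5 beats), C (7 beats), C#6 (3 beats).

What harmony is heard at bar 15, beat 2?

Bdim

Beat 2 of bar 15 is beat (15−1)×3 + 2 = 44 overall.
Running totals: Emaj7 ends at 4, G ends at 9, B7 ends at 12, C#sus4 ends at 15, Dbsus4 ends at 18, Abdim ends at 22, Abm7 ends at 23, Ab6 ends at 25, C#7 ends at 30, C# ends at 32, C#m ends at 34, Bb ends at 37, Gdim ends at 39, Bdim ends at 44.
Beat 44 falls within Bdim.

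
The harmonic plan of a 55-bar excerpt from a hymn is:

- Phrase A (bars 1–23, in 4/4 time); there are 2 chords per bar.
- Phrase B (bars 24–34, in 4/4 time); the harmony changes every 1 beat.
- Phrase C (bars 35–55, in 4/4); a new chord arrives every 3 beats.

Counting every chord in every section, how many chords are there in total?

118 chords

A has 92 beats and chords last 2 each, so 46 chords.
B has 44 beats and chords last 1 each, so 44 chords.
C has 84 beats and chords last 3 each, so 28 chords.
Total: 46 + 44 + 28 = 118.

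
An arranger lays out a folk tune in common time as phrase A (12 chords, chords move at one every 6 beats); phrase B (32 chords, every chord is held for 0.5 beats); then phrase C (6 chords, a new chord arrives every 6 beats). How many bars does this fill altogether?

31 bars

A: 12 × 6 = 72 beats = 18 bars.
B: 32 × 0.5 = 16 beats = 4 bars.
C: 6 × 6 = 36 beats = 9 bars.
Total: 18 + 4 + 9 = 31 bars.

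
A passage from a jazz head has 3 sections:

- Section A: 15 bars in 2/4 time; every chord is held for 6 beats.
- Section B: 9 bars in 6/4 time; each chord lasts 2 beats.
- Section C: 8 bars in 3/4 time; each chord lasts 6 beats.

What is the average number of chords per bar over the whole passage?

A: 15 bars of 2 beats is 30 beats; at 6 beats each that's 5 chords.
B: 9 bars of 6 beats is 54 beats; at 2 beats each that's 27 chords.
C: 8 bars of 3 beats is 24 beats; at 6 beats each that's 4 chords.
Overall: 36 chords over 32 bars → 36/32 = 1.125 chords per bar.

1.125 chords per bar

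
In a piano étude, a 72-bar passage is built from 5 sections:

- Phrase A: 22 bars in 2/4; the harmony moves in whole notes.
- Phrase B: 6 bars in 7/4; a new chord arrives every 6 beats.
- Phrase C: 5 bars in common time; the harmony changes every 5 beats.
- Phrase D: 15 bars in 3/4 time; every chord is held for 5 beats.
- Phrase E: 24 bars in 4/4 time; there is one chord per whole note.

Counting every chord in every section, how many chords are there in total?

55 chords

A: 22·2 = 44 beats, 44/4 = 11 chords.
B: 6·7 = 42 beats, 42/6 = 7 chords.
C: 5·4 = 20 beats, 20/5 = 4 chords.
D: 15·3 = 45 beats, 45/5 = 9 chords.
E: 24·4 = 96 beats, 96/4 = 24 chords.
Total: 11 + 7 + 4 + 9 + 24 = 55.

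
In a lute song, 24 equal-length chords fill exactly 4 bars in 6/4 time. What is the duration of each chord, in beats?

4 bars × 6 beats/bar = 24 beats total.
24 beats ÷ 24 chords = 1 beats per chord.
(That is a quarter note.)

1 beat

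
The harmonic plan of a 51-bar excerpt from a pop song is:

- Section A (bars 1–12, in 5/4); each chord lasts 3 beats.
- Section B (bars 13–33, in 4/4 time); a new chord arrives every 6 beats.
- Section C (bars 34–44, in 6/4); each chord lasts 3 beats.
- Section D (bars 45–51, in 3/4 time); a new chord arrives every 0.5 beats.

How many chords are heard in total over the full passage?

98 chords

A: 12·5 = 60 beats, 60/3 = 20 chords.
B: 21·4 = 84 beats, 84/6 = 14 chords.
C: 11·6 = 66 beats, 66/3 = 22 chords.
D: 7·3 = 21 beats, 21/0.5 = 42 chords.
Total: 20 + 14 + 22 + 42 = 98.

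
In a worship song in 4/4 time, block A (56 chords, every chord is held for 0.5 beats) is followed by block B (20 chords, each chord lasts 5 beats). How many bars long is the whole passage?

32 bars

A: 56 × 0.5 = 28 beats = 7 bars.
B: 20 × 5 = 100 beats = 25 bars.
Total: 7 + 25 = 32 bars.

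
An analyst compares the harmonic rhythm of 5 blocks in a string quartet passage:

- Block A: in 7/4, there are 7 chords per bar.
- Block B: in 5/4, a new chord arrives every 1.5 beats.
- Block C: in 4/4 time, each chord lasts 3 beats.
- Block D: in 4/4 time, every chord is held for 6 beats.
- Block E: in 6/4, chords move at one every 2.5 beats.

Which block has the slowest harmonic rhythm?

A: each chord is 1 beat in 7/4, so 7 per bar.
B: each chord is 1.5 beats in 5/4, so 10/3 per bar.
C: each chord is 3 beats in 4/4, so 4/3 per bar.
D: each chord is 6 beats in 4/4, so 2/3 per bar.
E: each chord is 2.5 beats in 6/4, so 2.4 per bar.
Slowest is D at 2/3 chords/bar.

Block D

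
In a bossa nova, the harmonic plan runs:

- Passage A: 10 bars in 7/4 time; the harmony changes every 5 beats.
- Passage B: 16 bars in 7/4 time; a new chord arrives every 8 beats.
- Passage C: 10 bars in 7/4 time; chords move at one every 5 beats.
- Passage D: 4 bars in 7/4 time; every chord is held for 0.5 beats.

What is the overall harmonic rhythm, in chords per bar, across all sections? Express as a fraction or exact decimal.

2.45 chords per bar

A: 10 × 7 = 70 beats ÷ 5 = 14 chords.
B: 16 × 7 = 112 beats ÷ 8 = 14 chords.
C: 10 × 7 = 70 beats ÷ 5 = 14 chords.
D: 4 × 7 = 28 beats ÷ 0.5 = 56 chords.
Overall: 98 chords over 40 bars → 98/40 = 2.45 chords per bar.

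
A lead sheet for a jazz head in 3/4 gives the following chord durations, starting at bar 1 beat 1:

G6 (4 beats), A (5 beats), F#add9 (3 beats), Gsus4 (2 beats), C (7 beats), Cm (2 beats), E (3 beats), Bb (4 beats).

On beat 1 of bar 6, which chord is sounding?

C

Beat 1 of bar 6 is beat (6−1)×3 + 1 = 16 overall.
Running totals: G6 ends at 4, A ends at 9, F#add9 ends at 12, Gsus4 ends at 14, C ends at 21.
Beat 16 falls within C.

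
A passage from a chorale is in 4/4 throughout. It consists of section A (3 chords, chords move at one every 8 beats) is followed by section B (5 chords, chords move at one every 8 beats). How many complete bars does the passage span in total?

16 bars

A: 3 × 8 = 24 beats = 6 bars.
B: 5 × 8 = 40 beats = 10 bars.
Total: 6 + 10 = 16 bars.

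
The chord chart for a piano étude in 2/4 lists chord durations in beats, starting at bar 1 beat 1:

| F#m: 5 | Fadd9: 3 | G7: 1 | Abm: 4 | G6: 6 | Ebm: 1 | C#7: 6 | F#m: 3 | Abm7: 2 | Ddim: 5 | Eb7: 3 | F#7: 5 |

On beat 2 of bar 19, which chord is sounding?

Eb7

Beat 2 of bar 19 is beat (19−1)×2 + 2 = 38 overall.
Running totals: F#m ends at 5, Fadd9 ends at 8, G7 ends at 9, Abm ends at 13, G6 ends at 19, Ebm ends at 20, C#7 ends at 26, F#m ends at 29, Abm7 ends at 31, Ddim ends at 36, Eb7 ends at 39.
Beat 38 falls within Eb7.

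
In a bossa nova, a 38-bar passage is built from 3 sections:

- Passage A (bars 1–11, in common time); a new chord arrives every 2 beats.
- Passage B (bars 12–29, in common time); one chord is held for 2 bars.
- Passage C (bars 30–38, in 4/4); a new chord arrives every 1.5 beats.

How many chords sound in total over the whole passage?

55 chords

A: 11·4 = 44 beats, 44/2 = 22 chords.
B: 18·4 = 72 beats, 72/8 = 9 chords.
C: 9·4 = 36 beats, 36/1.5 = 24 chords.
Total: 22 + 9 + 24 = 55.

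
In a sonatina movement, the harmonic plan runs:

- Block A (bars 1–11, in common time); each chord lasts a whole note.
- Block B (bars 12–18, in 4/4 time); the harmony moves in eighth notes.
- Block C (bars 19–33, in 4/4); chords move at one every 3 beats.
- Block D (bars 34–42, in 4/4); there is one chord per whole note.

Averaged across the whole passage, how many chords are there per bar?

16/7 chords per bar

A: 11 bars of 4 beats is 44 beats; at 4 beats each that's 11 chords.
B: 7 bars of 4 beats is 28 beats; at 0.5 beats each that's 56 chords.
C: 15 bars of 4 beats is 60 beats; at 3 beats each that's 20 chords.
D: 9 bars of 4 beats is 36 beats; at 4 beats each that's 9 chords.
Overall: 96 chords over 42 bars → 96/42 = 16/7 chords per bar.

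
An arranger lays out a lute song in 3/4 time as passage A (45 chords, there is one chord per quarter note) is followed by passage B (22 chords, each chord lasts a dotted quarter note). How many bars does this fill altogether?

A: 45 × 1 = 45 beats = 15 bars.
B: 22 × 1.5 = 33 beats = 11 bars.
Total: 15 + 11 = 26 bars.

26 bars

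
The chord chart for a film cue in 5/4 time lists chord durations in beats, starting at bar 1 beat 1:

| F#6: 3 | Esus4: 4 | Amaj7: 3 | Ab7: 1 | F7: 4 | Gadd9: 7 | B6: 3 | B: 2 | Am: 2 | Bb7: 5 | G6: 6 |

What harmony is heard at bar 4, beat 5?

Gadd9

Beat 5 of bar 4 is beat (4−1)×5 + 5 = 20 overall.
Running totals: F#6 ends at 3, Esus4 ends at 7, Amaj7 ends at 10, Ab7 ends at 11, F7 ends at 15, Gadd9 ends at 22.
Beat 20 falls within Gadd9.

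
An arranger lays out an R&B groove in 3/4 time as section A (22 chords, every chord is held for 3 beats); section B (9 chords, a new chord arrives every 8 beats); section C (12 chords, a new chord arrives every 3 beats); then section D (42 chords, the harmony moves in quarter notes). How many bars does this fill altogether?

72 bars

A: 22 × 3 = 66 beats = 22 bars.
B: 9 × 8 = 72 beats = 24 bars.
C: 12 × 3 = 36 beats = 12 bars.
D: 42 × 1 = 42 beats = 14 bars.
Total: 22 + 24 + 12 + 14 = 72 bars.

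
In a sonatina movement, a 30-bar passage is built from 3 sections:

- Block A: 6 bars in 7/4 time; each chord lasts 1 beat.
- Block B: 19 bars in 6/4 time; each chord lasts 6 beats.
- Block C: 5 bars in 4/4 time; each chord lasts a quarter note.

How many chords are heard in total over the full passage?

81 chords

A: 6 bars × 7 beats = 42 beats; 1 beat/chord → 42 chords.
B: 19 bars × 6 beats = 114 beats; 6 beats/chord → 19 chords.
C: 5 bars × 4 beats = 20 beats; 1 beat/chord → 20 chords.
Total: 42 + 19 + 20 = 81.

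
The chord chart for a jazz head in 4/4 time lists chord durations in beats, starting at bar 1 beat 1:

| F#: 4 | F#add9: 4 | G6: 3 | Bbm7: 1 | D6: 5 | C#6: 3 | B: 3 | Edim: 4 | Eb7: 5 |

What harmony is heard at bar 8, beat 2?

Beat 2 of bar 8 is beat (8−1)×4 + 2 = 30 overall.
Running totals: F# ends at 4, F#add9 ends at 8, G6 ends at 11, Bbm7 ends at 12, D6 ends at 17, C#6 ends at 20, B ends at 23, Edim ends at 27, Eb7 ends at 32.
Beat 30 falls within Eb7.

Eb7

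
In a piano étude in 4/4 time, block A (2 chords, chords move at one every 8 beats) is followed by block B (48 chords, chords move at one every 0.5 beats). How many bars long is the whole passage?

A: 2 × 8 = 16 beats = 4 bars.
B: 48 × 0.5 = 24 beats = 6 bars.
Total: 4 + 6 = 10 bars.

10 bars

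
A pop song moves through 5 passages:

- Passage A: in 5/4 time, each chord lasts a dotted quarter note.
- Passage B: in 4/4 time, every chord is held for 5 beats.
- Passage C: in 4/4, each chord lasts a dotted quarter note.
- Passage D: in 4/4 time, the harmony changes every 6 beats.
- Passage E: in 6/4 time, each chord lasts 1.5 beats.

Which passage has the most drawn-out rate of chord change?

A: 5/1.5 = 10/3 chords/bar.
B: 4/5 = 0.8 chords/bar.
C: 4/1.5 = 8/3 chords/bar.
D: 4/6 = 2/3 chords/bar.
E: 6/1.5 = 4 chords/bar.
Slowest is D at 2/3 chords/bar.

Passage D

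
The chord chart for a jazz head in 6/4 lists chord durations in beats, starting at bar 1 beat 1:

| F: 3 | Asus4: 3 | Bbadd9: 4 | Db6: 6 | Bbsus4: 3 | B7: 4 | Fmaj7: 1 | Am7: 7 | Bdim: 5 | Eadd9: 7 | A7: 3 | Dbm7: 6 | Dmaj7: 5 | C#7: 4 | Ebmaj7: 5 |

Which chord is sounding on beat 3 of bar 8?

A7

Beat 3 of bar 8 is beat (8−1)×6 + 3 = 45 overall.
Running totals: F ends at 3, Asus4 ends at 6, Bbadd9 ends at 10, Db6 ends at 16, Bbsus4 ends at 19, B7 ends at 23, Fmaj7 ends at 24, Am7 ends at 31, Bdim ends at 36, Eadd9 ends at 43, A7 ends at 46.
Beat 45 falls within A7.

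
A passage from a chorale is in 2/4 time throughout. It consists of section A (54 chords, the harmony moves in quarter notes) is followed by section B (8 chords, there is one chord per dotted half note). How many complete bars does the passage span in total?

39 bars

A: 54 × 1 = 54 beats = 27 bars.
B: 8 × 3 = 24 beats = 12 bars.
Total: 27 + 12 = 39 bars.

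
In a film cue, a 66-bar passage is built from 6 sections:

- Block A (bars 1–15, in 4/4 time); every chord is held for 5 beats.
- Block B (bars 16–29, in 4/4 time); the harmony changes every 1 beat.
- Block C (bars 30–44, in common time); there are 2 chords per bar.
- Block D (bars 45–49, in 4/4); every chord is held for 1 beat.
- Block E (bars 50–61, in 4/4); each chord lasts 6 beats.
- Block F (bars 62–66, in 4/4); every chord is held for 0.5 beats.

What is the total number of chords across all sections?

166 chords

A has 60 beats and chords last 5 each, so 12 chords.
B has 56 beats and chords last 1 each, so 56 chords.
C has 60 beats and chords last 2 each, so 30 chords.
D has 20 beats and chords last 1 each, so 20 chords.
E has 48 beats and chords last 6 each, so 8 chords.
F has 20 beats and chords last 0.5 each, so 40 chords.
Total: 12 + 56 + 30 + 20 + 8 + 40 = 166.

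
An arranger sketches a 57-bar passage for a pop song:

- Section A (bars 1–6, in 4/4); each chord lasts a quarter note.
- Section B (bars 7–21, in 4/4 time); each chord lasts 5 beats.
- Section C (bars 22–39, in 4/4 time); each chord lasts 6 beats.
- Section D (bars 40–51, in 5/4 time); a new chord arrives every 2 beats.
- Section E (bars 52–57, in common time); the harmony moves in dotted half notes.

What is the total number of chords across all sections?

A has 24 beats and chords last 1 each, so 24 chords.
B has 60 beats and chords last 5 each, so 12 chords.
C has 72 beats and chords last 6 each, so 12 chords.
D has 60 beats and chords last 2 each, so 30 chords.
E has 24 beats and chords last 3 each, so 8 chords.
Total: 24 + 12 + 12 + 30 + 8 = 86.

86 chords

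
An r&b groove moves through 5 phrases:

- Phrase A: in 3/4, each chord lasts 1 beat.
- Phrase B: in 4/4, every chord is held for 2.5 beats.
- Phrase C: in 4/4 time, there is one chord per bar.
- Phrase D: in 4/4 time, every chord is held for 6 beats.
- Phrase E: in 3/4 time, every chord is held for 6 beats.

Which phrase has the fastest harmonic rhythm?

Phrase A

A: 3/1 = 3 chords/bar.
B: 4/2.5 = 1.6 chords/bar.
C: 4/4 = 1 chord/bar.
D: 4/6 = 2/3 chords/bar.
E: 3/6 = 0.5 chords/bar.
Fastest is A at 3 chords/bar.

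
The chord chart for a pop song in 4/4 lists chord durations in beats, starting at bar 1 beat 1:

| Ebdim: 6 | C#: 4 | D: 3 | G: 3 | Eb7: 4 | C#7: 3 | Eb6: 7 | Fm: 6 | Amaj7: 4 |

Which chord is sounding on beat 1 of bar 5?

Eb7

Beat 1 of bar 5 is beat (5−1)×4 + 1 = 17 overall.
Running totals: Ebdim ends at 6, C# ends at 10, D ends at 13, G ends at 16, Eb7 ends at 20.
Beat 17 falls within Eb7.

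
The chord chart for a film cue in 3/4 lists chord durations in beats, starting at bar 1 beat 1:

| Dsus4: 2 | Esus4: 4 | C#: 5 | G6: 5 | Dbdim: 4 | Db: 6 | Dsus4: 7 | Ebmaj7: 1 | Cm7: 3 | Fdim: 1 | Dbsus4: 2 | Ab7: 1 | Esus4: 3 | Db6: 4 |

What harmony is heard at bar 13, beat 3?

Beat 3 of bar 13 is beat (13−1)×3 + 3 = 39 overall.
Running totals: Dsus4 ends at 2, Esus4 ends at 6, C# ends at 11, G6 ends at 16, Dbdim ends at 20, Db ends at 26, Dsus4 ends at 33, Ebmaj7 ends at 34, Cm7 ends at 37, Fdim ends at 38, Dbsus4 ends at 40.
Beat 39 falls within Dbsus4.

Dbsus4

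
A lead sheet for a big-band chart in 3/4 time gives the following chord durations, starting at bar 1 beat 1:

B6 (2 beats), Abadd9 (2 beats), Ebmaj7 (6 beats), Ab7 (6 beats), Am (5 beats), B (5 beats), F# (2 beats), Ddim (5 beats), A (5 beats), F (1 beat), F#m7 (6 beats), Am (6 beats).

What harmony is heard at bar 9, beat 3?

Beat 3 of bar 9 is beat (9−1)×3 + 3 = 27 overall.
Running totals: B6 ends at 2, Abadd9 ends at 4, Ebmaj7 ends at 10, Ab7 ends at 16, Am ends at 21, B ends at 26, F# ends at 28.
Beat 27 falls within F#.

F#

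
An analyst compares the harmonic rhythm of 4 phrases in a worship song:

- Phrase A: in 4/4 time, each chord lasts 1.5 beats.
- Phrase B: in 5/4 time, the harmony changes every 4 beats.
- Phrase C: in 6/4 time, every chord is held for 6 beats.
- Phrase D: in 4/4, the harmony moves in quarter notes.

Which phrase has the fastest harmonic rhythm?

A: each chord is 1.5 beats in 4/4, so 8/3 per bar.
B: each chord is 4 beats in 5/4, so 1.25 per bar.
C: each chord is 6 beats in 6/4, so 1 per bar.
D: each chord is 1 beat in 4/4, so 4 per bar.
Fastest is D at 4 chords/bar.

Phrase D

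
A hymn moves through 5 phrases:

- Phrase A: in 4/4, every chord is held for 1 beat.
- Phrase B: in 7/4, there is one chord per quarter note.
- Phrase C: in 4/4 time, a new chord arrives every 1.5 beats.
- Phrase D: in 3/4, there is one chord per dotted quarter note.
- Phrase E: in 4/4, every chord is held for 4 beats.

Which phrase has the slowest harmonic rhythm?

A: 4 beats/bar ÷ 1 beat/chord = 4 chords/bar.
B: 7 beats/bar ÷ 1 beat/chord = 7 chords/bar.
C: 4 beats/bar ÷ 1.5 beats/chord = 8/3 chords/bar.
D: 3 beats/bar ÷ 1.5 beats/chord = 2 chords/bar.
E: 4 beats/bar ÷ 4 beats/chord = 1 chord/bar.
Slowest is E at 1 chords/bar.

Phrase E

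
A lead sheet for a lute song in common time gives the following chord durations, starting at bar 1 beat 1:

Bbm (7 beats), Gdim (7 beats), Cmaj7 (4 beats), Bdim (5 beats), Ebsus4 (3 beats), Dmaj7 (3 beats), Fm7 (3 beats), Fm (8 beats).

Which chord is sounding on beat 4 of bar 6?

Beat 4 of bar 6 is beat (6−1)×4 + 4 = 24 overall.
Running totals: Bbm ends at 7, Gdim ends at 14, Cmaj7 ends at 18, Bdim ends at 23, Ebsus4 ends at 26.
Beat 24 falls within Ebsus4.

Ebsus4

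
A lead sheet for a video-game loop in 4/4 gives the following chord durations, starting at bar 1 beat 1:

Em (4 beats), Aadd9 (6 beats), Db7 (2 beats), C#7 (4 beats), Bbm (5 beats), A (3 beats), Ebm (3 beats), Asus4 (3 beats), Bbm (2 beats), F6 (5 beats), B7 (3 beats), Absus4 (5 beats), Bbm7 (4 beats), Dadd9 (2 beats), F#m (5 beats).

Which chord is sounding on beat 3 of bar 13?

Beat 3 of bar 13 is beat (13−1)×4 + 3 = 51 overall.
Running totals: Em ends at 4, Aadd9 ends at 10, Db7 ends at 12, C#7 ends at 16, Bbm ends at 21, A ends at 24, Ebm ends at 27, Asus4 ends at 30, Bbm ends at 32, F6 ends at 37, B7 ends at 40, Absus4 ends at 45, Bbm7 ends at 49, Dadd9 ends at 51.
Beat 51 falls within Dadd9.

Dadd9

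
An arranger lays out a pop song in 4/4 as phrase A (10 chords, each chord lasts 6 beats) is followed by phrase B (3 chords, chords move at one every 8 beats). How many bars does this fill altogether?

A: 10 × 6 = 60 beats = 15 bars.
B: 3 × 8 = 24 beats = 6 bars.
Total: 15 + 6 = 21 bars.

21 bars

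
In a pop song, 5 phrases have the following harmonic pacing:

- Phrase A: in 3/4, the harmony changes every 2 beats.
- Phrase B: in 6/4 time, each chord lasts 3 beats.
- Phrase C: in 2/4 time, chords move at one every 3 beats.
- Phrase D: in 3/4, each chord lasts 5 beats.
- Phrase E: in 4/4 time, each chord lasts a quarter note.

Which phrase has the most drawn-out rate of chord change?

Phrase D

A: each chord is 2 beats in 3/4, so 1.5 per bar.
B: each chord is 3 beats in 6/4, so 2 per bar.
C: each chord is 3 beats in 2/4, so 2/3 per bar.
D: each chord is 5 beats in 3/4, so 0.6 per bar.
E: each chord is 1 beat in 4/4, so 4 per bar.
Slowest is D at 0.6 chords/bar.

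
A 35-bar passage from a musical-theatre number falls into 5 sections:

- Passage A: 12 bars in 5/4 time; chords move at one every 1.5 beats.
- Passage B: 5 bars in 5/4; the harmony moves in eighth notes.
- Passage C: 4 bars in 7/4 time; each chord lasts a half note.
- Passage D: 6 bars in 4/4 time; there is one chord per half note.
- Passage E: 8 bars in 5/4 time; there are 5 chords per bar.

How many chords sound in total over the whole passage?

156 chords

A has 60 beats and chords last 1.5 each, so 40 chords.
B has 25 beats and chords last 0.5 each, so 50 chords.
C has 28 beats and chords last 2 each, so 14 chords.
D has 24 beats and chords last 2 each, so 12 chords.
E has 40 beats and chords last 1 each, so 40 chords.
Total: 40 + 50 + 14 + 12 + 40 = 156.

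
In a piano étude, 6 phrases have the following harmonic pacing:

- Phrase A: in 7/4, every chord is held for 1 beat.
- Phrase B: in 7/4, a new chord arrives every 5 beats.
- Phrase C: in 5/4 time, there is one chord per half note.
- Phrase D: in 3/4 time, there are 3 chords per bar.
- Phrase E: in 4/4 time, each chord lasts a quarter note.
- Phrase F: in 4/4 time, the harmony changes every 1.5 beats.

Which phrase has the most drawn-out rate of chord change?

Phrase B

A: 7 beats/bar ÷ 1 beat/chord = 7 chords/bar.
B: 7 beats/bar ÷ 5 beats/chord = 1.4 chords/bar.
C: 5 beats/bar ÷ 2 beats/chord = 2.5 chords/bar.
D: 3 beats/bar ÷ 1 beat/chord = 3 chords/bar.
E: 4 beats/bar ÷ 1 beat/chord = 4 chords/bar.
F: 4 beats/bar ÷ 1.5 beats/chord = 8/3 chords/bar.
Slowest is B at 1.4 chords/bar.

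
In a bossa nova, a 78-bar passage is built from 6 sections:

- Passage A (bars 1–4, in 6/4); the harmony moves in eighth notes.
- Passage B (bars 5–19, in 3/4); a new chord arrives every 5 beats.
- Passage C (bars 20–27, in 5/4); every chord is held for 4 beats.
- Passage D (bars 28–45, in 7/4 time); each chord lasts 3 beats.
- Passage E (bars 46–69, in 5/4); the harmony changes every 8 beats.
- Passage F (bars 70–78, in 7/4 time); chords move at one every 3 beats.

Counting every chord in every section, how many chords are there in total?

A: 4·6 = 24 beats, 24/0.5 = 48 chords.
B: 15·3 = 45 beats, 45/5 = 9 chords.
C: 8·5 = 40 beats, 40/4 = 10 chords.
D: 18·7 = 126 beats, 126/3 = 42 chords.
E: 24·5 = 120 beats, 120/8 = 15 chords.
F: 9·7 = 63 beats, 63/3 = 21 chords.
Total: 48 + 9 + 10 + 42 + 15 + 21 = 145.

145 chords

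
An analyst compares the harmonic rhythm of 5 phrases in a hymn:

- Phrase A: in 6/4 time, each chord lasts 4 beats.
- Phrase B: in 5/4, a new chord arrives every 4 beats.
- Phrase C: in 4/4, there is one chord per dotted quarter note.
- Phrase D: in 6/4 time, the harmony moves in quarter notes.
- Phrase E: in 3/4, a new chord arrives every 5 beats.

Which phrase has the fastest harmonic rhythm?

Phrase D

A: 6 beats/bar ÷ 4 beats/chord = 1.5 chords/bar.
B: 5 beats/bar ÷ 4 beats/chord = 1.25 chords/bar.
C: 4 beats/bar ÷ 1.5 beats/chord = 8/3 chords/bar.
D: 6 beats/bar ÷ 1 beat/chord = 6 chords/bar.
E: 3 beats/bar ÷ 5 beats/chord = 0.6 chords/bar.
Fastest is D at 6 chords/bar.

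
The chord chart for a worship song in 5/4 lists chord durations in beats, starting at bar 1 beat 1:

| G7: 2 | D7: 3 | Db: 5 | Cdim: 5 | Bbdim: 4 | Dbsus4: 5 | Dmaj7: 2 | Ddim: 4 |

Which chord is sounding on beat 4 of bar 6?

Beat 4 of bar 6 is beat (6−1)×5 + 4 = 29 overall.
Running totals: G7 ends at 2, D7 ends at 5, Db ends at 10, Cdim ends at 15, Bbdim ends at 19, Dbsus4 ends at 24, Dmaj7 ends at 26, Ddim ends at 30.
Beat 29 falls within Ddim.

Ddim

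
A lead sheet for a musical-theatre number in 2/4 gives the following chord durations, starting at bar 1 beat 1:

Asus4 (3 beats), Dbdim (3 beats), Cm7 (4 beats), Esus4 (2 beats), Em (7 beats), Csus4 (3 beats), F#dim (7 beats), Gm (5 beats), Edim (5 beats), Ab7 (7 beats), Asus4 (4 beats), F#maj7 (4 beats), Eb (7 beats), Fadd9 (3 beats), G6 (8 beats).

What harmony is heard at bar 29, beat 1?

Beat 1 of bar 29 is beat (29−1)×2 + 1 = 57 overall.
Running totals: Asus4 ends at 3, Dbdim ends at 6, Cm7 ends at 10, Esus4 ends at 12, Em ends at 19, Csus4 ends at 22, F#dim ends at 29, Gm ends at 34, Edim ends at 39, Ab7 ends at 46, Asus4 ends at 50, F#maj7 ends at 54, Eb ends at 61.
Beat 57 falls within Eb.

Eb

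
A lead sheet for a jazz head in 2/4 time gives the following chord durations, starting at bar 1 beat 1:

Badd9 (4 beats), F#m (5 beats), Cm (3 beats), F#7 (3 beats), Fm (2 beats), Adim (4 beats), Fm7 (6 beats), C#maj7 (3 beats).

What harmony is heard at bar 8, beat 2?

Beat 2 of bar 8 is beat (8−1)×2 + 2 = 16 overall.
Running totals: Badd9 ends at 4, F#m ends at 9, Cm ends at 12, F#7 ends at 15, Fm ends at 17.
Beat 16 falls within Fm.

Fm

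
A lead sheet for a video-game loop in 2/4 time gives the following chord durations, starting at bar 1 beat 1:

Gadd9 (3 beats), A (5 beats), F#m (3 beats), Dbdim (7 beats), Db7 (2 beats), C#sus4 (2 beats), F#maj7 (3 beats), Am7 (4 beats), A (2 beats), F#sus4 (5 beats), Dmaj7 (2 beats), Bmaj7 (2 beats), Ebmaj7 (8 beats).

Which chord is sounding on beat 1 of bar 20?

Beat 1 of bar 20 is beat (20−1)×2 + 1 = 39 overall.
Running totals: Gadd9 ends at 3, A ends at 8, F#m ends at 11, Dbdim ends at 18, Db7 ends at 20, C#sus4 ends at 22, F#maj7 ends at 25, Am7 ends at 29, A ends at 31, F#sus4 ends at 36, Dmaj7 ends at 38, Bmaj7 ends at 40.
Beat 39 falls within Bmaj7.

Bmaj7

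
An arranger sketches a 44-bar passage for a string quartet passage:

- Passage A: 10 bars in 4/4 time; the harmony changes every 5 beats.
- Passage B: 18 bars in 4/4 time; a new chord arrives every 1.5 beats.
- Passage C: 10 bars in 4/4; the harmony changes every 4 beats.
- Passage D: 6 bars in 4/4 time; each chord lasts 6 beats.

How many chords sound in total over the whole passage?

70 chords

A: 10·4 = 40 beats, 40/5 = 8 chords.
B: 18·4 = 72 beats, 72/1.5 = 48 chords.
C: 10·4 = 40 beats, 40/4 = 10 chords.
D: 6·4 = 24 beats, 24/6 = 4 chords.
Total: 8 + 48 + 10 + 4 = 70.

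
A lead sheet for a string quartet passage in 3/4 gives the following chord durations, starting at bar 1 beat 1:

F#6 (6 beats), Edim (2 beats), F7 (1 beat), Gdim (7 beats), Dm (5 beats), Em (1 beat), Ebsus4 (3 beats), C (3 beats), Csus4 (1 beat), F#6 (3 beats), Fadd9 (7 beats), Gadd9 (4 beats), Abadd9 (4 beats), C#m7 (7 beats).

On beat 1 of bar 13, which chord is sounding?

Fadd9

Beat 1 of bar 13 is beat (13−1)×3 + 1 = 37 overall.
Running totals: F#6 ends at 6, Edim ends at 8, F7 ends at 9, Gdim ends at 16, Dm ends at 21, Em ends at 22, Ebsus4 ends at 25, C ends at 28, Csus4 ends at 29, F#6 ends at 32, Fadd9 ends at 39.
Beat 37 falls within Fadd9.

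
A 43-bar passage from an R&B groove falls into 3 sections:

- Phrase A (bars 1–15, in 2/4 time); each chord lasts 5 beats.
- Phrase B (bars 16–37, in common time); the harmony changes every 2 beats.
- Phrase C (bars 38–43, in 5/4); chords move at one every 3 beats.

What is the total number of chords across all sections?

60 chords

A: 15 bars × 2 beats = 30 beats; 5 beats/chord → 6 chords.
B: 22 bars × 4 beats = 88 beats; 2 beats/chord → 44 chords.
C: 6 bars × 5 beats = 30 beats; 3 beats/chord → 10 chords.
Total: 6 + 44 + 10 = 60.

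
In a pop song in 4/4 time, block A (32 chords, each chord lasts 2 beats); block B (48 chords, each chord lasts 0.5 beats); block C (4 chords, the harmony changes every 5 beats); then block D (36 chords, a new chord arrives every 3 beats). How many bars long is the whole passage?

54 bars

A: 32 × 2 = 64 beats = 16 bars.
B: 48 × 0.5 = 24 beats = 6 bars.
C: 4 × 5 = 20 beats = 5 bars.
D: 36 × 3 = 108 beats = 27 bars.
Total: 16 + 6 + 5 + 27 = 54 bars.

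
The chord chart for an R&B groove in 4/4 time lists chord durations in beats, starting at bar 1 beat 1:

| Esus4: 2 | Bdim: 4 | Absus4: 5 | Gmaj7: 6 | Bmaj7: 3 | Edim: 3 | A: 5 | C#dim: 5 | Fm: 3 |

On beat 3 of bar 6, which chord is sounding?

Edim

Beat 3 of bar 6 is beat (6−1)×4 + 3 = 23 overall.
Running totals: Esus4 ends at 2, Bdim ends at 6, Absus4 ends at 11, Gmaj7 ends at 17, Bmaj7 ends at 20, Edim ends at 23.
Beat 23 falls within Edim.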